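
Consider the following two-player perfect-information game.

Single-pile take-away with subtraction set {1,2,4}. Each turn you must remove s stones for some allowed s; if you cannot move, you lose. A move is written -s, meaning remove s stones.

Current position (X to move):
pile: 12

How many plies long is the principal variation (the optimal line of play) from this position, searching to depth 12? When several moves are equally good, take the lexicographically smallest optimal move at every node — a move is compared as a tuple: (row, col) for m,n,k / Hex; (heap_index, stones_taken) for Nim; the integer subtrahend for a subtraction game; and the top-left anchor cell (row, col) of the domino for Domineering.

p1 X@[12]: -1[11]-1* -2[10]-1 -4[8]-1
p2 O@[11]: -1[10]-1 -2[9]+1* -4[7]-1
p3 X@[9]: -1[8]-1* -2[7]-1 -4[5]-1
p4 O@[8]: -1[7]-1 -2[6]+1* -4[4]-1
p5 X@[6]: -1[5]-1* -2[4]-1 -4[2]-1
p6 O@[5]: -1[4]-1 -2[3]+1* -4[1]-1
p7 X@[3]: -1[2]-1* -2[1]-1
p8 O@[2]: -1[1]-1 -2[0]+1*
p9 X@[0] terminal -1; root [12] d12

PV length from [12]: 8 plies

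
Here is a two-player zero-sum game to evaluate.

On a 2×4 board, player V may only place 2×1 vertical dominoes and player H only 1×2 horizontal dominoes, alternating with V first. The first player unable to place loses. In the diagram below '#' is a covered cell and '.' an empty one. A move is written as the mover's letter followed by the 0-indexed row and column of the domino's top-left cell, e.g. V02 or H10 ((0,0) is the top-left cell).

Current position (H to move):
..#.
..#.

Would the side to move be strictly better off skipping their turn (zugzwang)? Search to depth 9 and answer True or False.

zugzwang(..#./..#., H) = False

p1 H@[..#./..#.]: H00[###./..#.]+1* H10[..#./###.]+1
p2 V@[###./..#.]: V03[####/..##]-1*
p3 H@[####/..##]: H10[####/####]+1*
p4 V@[####/####] terminal -1; root [..#./..#.] d9
pass branch (V moves first from the same position):
  | p1 V@[..#./..#.]: V00[#.#./#.#.]+1* V01[.##./.##.]+1 V03[..##/..##]-1
  | p2 H@[#.#./#.#.] terminal -1; root [..#./..#.] d9
H moving scores +1; H passing scores -1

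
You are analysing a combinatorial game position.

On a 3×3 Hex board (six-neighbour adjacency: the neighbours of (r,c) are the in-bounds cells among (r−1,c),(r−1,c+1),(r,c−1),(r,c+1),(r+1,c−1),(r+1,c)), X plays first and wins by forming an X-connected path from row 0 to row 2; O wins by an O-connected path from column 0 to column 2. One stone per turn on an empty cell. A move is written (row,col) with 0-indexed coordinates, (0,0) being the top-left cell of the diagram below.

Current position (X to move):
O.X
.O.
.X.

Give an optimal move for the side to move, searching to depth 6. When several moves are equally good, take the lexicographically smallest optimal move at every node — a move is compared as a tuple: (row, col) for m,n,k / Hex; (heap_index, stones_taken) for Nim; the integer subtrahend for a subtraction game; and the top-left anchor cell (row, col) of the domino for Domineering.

[O.X/.O./.X.] X move#1: (0,1):-1/OXX/.O./.X., (1,0):-1/O.X/XO./.X., (1,2):+1/O.X/.OX/.X.*, (2,0):-1/O.X/.O./XX., (2,2):-1/O.X/.O./.XX
[O.X/.OX/.X.] end (terminal -1, O#2); searched O.X/.O./.X. to 6

X's best at [O.X/.O./.X.]: (1,2)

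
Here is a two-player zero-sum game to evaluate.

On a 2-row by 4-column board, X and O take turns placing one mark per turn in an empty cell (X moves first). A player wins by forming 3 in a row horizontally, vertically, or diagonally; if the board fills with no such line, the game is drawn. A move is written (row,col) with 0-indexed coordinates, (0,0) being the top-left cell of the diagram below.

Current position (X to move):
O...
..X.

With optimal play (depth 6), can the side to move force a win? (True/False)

X winning at [O.../..X.]: True

ply 1, X at O.../..X. | (0,1)=+0→OX../..X.; (0,2)=+0→O.X./..X.; (0,3)=+0→O..X/..X.; (1,0)=+0→O.../X.X.; (1,1)=+1→O.../.XX.*; (1,3)=+0→O.../..XX
ply 2, O at O.../.XX. | (0,1)=-1→OO../.XX.*; (0,2)=-1→O.O./.XX.; (0,3)=-1→O..O/.XX.; (1,0)=-1→O.../OXX.; (1,3)=-1→O.../.XXO
ply 3, X at OO../.XX. | (0,2)=+1→OOX./.XX.*; (0,3)=-1→OO.X/.XX.; (1,0)=+1→OO../XXX.; (1,3)=+1→OO../.XXX
ply 4, O at OOX./.XX. | (0,3)=-1→OOXO/.XX.*; (1,0)=-1→OOX./OXX.; (1,3)=-1→OOX./.XXO
ply 5, X at OOXO/.XX. | (1,0)=+1→OOXO/XXX.*; (1,3)=+1→OOXO/.XXX
ply 6: OOXO/XXX. is terminal -1 (O); from O.../..X. depth 6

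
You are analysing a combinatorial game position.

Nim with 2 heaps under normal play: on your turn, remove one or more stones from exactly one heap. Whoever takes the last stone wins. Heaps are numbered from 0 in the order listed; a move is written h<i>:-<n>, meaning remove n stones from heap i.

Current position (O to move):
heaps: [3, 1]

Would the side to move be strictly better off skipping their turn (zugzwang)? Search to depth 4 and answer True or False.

zugzwang((3,1), O) = False

p1 O@[(3,1)]: h0:-1[(2,1)]-1 h0:-2[(1,1)]+1* h0:-3[(0,1)]-1 h1:-1[(3,0)]-1
p2 X@[(1,1)]: h0:-1[(0,1)]-1* h1:-1[(1,0)]-1
p3 O@[(0,1)]: h1:-1[(0,0)]+1*
p4 X@[(0,0)] terminal -1; root [(3,1)] d4
suppose O passes — search the same position with X to move:
pass> p1 X@[(3,1)]: h0:-1[(2,1)]-1 h0:-2[(1,1)]+1* h0:-3[(0,1)]-1 h1:-1[(3,0)]-1
pass> p2 O@[(1,1)]: h0:-1[(0,1)]-1* h1:-1[(1,0)]-1
pass> p3 X@[(0,1)]: h1:-1[(0,0)]+1*
pass> p4 O@[(0,0)] terminal -1; root [(3,1)] d4
for O: play +1, pass -1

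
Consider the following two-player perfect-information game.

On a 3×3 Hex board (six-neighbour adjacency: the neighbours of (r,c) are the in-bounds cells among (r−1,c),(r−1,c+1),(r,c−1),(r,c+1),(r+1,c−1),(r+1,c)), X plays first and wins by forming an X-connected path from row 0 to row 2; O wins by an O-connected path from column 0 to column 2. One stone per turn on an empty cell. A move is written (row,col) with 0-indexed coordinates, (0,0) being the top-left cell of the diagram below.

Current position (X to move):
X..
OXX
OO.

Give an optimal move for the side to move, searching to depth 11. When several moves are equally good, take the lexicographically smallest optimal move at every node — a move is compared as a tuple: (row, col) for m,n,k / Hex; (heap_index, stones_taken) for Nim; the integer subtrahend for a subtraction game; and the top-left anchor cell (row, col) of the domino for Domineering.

X's best at [X../OXX/OO.]: (2,2)

ply 1, X at X../OXX/OO. | (0,1)=-1→XX./OXX/OO.; (0,2)=-1→X.X/OXX/OO.; (2,2)=+1→X../OXX/OOX*
ply 2, O at X../OXX/OOX | (0,1)=-1→XO./OXX/OOX*; (0,2)=-1→X.O/OXX/OOX
ply 3, X at XO./OXX/OOX | (0,2)=+1→XOX/OXX/OOX*
ply 4: XOX/OXX/OOX is terminal -1 (O); from X../OXX/OO. depth 11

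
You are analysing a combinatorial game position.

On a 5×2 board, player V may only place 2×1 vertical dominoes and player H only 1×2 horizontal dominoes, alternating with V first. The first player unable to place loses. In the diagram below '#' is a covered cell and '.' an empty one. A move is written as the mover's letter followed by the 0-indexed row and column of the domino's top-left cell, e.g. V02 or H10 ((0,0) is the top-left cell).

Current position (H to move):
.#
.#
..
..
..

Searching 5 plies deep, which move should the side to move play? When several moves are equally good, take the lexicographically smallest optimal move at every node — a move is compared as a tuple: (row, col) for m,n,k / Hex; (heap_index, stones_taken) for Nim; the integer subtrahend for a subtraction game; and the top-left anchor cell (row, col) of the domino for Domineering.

ply 1, H at .#/.#/../../.. | H20=-1→.#/.#/##/../..; H30=+1→.#/.#/../##/..*; H40=-1→.#/.#/../../##
ply 2, V at .#/.#/../##/.. | V00=-1→##/##/../##/..*; V10=-1→.#/##/#./##/..
ply 3, H at ##/##/../##/.. | H20=+1→##/##/##/##/..*; H40=+1→##/##/../##/##
ply 4: ##/##/##/##/.. is terminal -1 (V); from .#/.#/../../.. depth 5

H's best at [.#/.#/../../..]: H30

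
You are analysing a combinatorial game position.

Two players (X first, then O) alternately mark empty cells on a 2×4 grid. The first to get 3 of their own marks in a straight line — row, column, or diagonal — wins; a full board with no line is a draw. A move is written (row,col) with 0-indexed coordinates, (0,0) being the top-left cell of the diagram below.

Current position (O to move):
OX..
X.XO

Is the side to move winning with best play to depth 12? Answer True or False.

O winning at [OX../X.XO]: False

[OX../X.XO] O move#1: (0,2):-1/OXO./X.XO, (0,3):-1/OX.O/X.XO, (1,1):+0/OX../XOXO*
[OX../XOXO] X move#2: (0,2):+0/OXX./XOXO*, (0,3):+0/OX.X/XOXO
[OXX./XOXO] O move#3: (0,3):+0/OXXO/XOXO*
[OXXO/XOXO] end (terminal +0, X#4); searched OX../X.XO to 12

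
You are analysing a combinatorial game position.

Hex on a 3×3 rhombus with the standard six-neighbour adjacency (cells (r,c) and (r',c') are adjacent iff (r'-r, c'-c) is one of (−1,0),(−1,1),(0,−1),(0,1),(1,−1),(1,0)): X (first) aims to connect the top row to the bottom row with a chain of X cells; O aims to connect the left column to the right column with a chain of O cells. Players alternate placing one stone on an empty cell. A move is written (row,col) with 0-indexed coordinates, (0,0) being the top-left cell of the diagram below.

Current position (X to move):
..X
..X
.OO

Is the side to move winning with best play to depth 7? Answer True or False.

X winning at [..X/..X/.OO]: True

p1 X@[..X/..X/.OO]: (0,0)[X.X/..X/.OO]-1 (0,1)[.XX/..X/.OO]-1 (1,0)[..X/X.X/.OO]-1 (1,1)[..X/.XX/.OO]-1 (2,0)[..X/..X/XOO]+1*
p2 O@[..X/..X/XOO]: (0,0)[O.X/..X/XOO]-1* (0,1)[.OX/..X/XOO]-1 (1,0)[..X/O.X/XOO]-1 (1,1)[..X/.OX/XOO]-1
p3 X@[O.X/..X/XOO]: (0,1)[OXX/..X/XOO]+1* (1,0)[O.X/X.X/XOO]+1 (1,1)[O.X/.XX/XOO]+1
p4 O@[OXX/..X/XOO]: (1,0)[OXX/O.X/XOO]-1* (1,1)[OXX/.OX/XOO]-1
p5 X@[OXX/O.X/XOO]: (1,1)[OXX/OXX/XOO]+1*
p6 O@[OXX/OXX/XOO] terminal -1; root [..X/..X/.OO] d7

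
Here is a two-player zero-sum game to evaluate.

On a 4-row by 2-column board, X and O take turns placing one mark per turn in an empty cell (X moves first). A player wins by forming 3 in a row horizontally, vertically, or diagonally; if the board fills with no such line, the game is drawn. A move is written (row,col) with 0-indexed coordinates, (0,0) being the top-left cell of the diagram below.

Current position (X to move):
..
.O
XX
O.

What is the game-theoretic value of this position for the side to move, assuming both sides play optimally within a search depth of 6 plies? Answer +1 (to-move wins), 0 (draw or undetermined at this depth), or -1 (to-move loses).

value(../.O/XX/O., X) = 0

p1 X@[../.O/XX/O.]: (0,0)[X./.O/XX/O.]+0* (0,1)[.X/.O/XX/O.]+0 (1,0)[../XO/XX/O.]+0 (3,1)[../.O/XX/OX]+0
p2 O@[X./.O/XX/O.]: (0,1)[XO/.O/XX/O.]-1 (1,0)[X./OO/XX/O.]+0* (3,1)[X./.O/XX/OO]-1
p3 X@[X./OO/XX/O.]: (0,1)[XX/OO/XX/O.]+0* (3,1)[X./OO/XX/OX]+0
p4 O@[XX/OO/XX/O.]: (3,1)[XX/OO/XX/OO]+0*
p5 X@[XX/OO/XX/OO] terminal +0; root [../.O/XX/O.] d6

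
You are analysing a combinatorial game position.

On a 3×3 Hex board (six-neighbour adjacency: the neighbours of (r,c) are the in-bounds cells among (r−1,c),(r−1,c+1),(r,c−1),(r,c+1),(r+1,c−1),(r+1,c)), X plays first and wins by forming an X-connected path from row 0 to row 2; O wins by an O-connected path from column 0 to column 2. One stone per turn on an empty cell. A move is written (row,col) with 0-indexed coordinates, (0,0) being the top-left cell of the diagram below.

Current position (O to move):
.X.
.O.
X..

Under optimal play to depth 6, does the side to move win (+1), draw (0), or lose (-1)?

value(.X./.O./X.., O) = +1

ply 1, O at .X./.O./X.. | (0,0)=-1→OX./.O./X..; (0,2)=-1→.XO/.O./X..; (1,0)=+1→.X./OO./X..*; (1,2)=-1→.X./.OO/X..; (2,1)=-1→.X./.O./XO.; (2,2)=-1→.X./.O./X.O
ply 2, X at .X./OO./X.. | (0,0)=-1→XX./OO./X..*; (0,2)=-1→.XX/OO./X..; (1,2)=-1→.X./OOX/X..; (2,1)=-1→.X./OO./XX.; (2,2)=-1→.X./OO./X.X
ply 3, O at XX./OO./X.. | (0,2)=+1→XXO/OO./X..*; (1,2)=+1→XX./OOO/X..; (2,1)=+1→XX./OO./XO.; (2,2)=+1→XX./OO./X.O
ply 4: XXO/OO./X.. is terminal -1 (X); from .X./.O./X.. depth 6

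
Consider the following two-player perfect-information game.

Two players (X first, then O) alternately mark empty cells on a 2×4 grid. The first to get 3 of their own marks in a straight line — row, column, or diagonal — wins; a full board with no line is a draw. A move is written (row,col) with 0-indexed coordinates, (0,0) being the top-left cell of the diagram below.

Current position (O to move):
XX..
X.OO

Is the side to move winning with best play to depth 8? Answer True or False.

[XX../X.OO] O move#1: (0,2):+0/XXO./X.OO, (0,3):-1/XX.O/X.OO, (1,1):+1/XX../XOOO*
[XX../XOOO] end (terminal -1, X#2); searched XX../X.OO to 8

O winning at [XX../X.OO]: True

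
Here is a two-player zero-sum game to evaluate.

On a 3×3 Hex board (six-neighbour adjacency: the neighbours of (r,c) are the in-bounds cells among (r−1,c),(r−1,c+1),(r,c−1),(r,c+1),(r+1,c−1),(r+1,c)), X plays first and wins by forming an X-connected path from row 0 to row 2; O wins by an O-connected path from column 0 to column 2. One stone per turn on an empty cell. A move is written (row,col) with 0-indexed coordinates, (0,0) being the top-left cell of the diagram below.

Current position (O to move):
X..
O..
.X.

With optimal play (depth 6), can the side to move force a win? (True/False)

ply 1, O at X../O../.X. | (0,1)=-1→XO./O../.X.; (0,2)=+1→X.O/O../.X.*; (1,1)=+1→X../OO./.X.; (1,2)=-1→X../O.O/.X.; (2,0)=-1→X../O../OX.; (2,2)=-1→X../O../.XO
ply 2, X at X.O/O../.X. | (0,1)=-1→XXO/O../.X.*; (1,1)=-1→X.O/OX./.X.; (1,2)=-1→X.O/O.X/.X.; (2,0)=-1→X.O/O../XX.; (2,2)=-1→X.O/O../.XX
ply 3, O at XXO/O../.X. | (1,1)=+1→XXO/OO./.X.*; (1,2)=-1→XXO/O.O/.X.; (2,0)=-1→XXO/O../OX.; (2,2)=-1→XXO/O../.XO
ply 4: XXO/OO./.X. is terminal -1 (X); from X../O../.X. depth 6

O winning at [X../O../.X.]: True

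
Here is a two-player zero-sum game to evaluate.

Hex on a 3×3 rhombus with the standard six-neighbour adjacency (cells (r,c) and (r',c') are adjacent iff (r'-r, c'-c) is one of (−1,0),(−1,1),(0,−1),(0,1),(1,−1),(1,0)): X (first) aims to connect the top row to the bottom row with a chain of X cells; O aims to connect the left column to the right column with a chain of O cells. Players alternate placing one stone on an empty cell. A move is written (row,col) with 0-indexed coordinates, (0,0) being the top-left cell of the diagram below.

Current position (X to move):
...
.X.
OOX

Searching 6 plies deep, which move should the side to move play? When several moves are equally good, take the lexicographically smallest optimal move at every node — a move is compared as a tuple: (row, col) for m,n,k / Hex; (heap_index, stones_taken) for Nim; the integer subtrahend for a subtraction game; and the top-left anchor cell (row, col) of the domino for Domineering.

X's best at [.../.X./OOX]: (1,2)

p1 X@[.../.X./OOX]: (0,0)[X../.X./OOX]-1 (0,1)[.X./.X./OOX]-1 (0,2)[..X/.X./OOX]-1 (1,0)[.../XX./OOX]-1 (1,2)[.../.XX/OOX]+1*
p2 O@[.../.XX/OOX]: (0,0)[O../.XX/OOX]-1* (0,1)[.O./.XX/OOX]-1 (0,2)[..O/.XX/OOX]-1 (1,0)[.../OXX/OOX]-1
p3 X@[O../.XX/OOX]: (0,1)[OX./.XX/OOX]+1* (0,2)[O.X/.XX/OOX]+1 (1,0)[O../XXX/OOX]+1
p4 O@[OX./.XX/OOX] terminal -1; root [.../.X./OOX] d6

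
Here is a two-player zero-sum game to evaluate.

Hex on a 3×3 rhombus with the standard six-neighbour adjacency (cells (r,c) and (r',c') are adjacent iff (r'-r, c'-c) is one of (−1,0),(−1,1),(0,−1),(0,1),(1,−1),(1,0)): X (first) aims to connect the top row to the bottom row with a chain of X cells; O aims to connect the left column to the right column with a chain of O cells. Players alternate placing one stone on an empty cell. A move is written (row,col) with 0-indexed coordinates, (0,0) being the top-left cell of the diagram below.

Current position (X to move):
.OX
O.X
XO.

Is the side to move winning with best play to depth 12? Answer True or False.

X winning at [.OX/O.X/XO.]: True

[.OX/O.X/XO.] X move#1: (0,0):+1/XOX/O.X/XO.*, (1,1):+1/.OX/OXX/XO., (2,2):+1/.OX/O.X/XOX
[XOX/O.X/XO.] O move#2: (1,1):-1/XOX/OOX/XO.*, (2,2):-1/XOX/O.X/XOO
[XOX/OOX/XO.] X move#3: (2,2):+1/XOX/OOX/XOX*
[XOX/OOX/XOX] end (terminal -1, O#4); searched .OX/O.X/XO. to 12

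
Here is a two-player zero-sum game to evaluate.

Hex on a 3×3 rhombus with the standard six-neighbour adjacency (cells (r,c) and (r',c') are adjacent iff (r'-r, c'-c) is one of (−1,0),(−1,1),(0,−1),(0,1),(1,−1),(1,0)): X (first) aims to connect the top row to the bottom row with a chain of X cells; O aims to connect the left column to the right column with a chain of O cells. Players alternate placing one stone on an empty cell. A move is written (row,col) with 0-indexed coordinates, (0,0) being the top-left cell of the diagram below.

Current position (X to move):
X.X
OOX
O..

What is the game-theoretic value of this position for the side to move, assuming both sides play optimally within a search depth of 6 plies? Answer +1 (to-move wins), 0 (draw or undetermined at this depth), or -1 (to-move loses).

p1 X@[X.X/OOX/O..]: (0,1)[XXX/OOX/O..]+1* (2,1)[X.X/OOX/OX.]+1 (2,2)[X.X/OOX/O.X]+1
p2 O@[XXX/OOX/O..]: (2,1)[XXX/OOX/OO.]-1* (2,2)[XXX/OOX/O.O]-1
p3 X@[XXX/OOX/OO.]: (2,2)[XXX/OOX/OOX]+1*
p4 O@[XXX/OOX/OOX] terminal -1; root [X.X/OOX/O..] d6

value(X.X/OOX/O.., X) = +1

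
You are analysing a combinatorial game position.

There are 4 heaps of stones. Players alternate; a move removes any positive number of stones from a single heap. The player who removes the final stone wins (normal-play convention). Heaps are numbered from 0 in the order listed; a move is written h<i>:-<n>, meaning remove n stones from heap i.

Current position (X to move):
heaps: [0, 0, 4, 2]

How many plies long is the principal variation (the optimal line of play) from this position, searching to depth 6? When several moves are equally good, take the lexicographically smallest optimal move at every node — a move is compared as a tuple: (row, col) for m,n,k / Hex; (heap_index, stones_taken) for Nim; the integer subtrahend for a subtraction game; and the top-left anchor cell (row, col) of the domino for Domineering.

PV length from [(0,0,4,2)]: 5 plies

p1 X@[(0,0,4,2)]: h2:-1[(0,0,3,2)]-1 h2:-2[(0,0,2,2)]+1* h2:-3[(0,0,1,2)]-1 h2:-4[(0,0,0,2)]-1 h3:-1[(0,0,4,1)]-1 h3:-2[(0,0,4,0)]-1
p2 O@[(0,0,2,2)]: h2:-1[(0,0,1,2)]-1* h2:-2[(0,0,0,2)]-1 h3:-1[(0,0,2,1)]-1 h3:-2[(0,0,2,0)]-1
p3 X@[(0,0,1,2)]: h2:-1[(0,0,0,2)]-1 h3:-1[(0,0,1,1)]+1* h3:-2[(0,0,1,0)]-1
p4 O@[(0,0,1,1)]: h2:-1[(0,0,0,1)]-1* h3:-1[(0,0,1,0)]-1
p5 X@[(0,0,0,1)]: h3:-1[(0,0,0,0)]+1*
p6 O@[(0,0,0,0)] terminal -1; root [(0,0,4,2)] d6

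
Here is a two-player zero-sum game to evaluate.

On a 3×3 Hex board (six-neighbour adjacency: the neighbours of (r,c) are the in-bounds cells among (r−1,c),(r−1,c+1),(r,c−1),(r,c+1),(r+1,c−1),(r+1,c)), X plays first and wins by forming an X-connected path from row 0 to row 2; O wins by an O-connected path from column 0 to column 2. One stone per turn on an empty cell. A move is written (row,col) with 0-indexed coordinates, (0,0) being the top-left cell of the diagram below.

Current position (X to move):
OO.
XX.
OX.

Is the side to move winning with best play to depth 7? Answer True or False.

X winning at [OO./XX./OX.]: True

p1 X@[OO./XX./OX.]: (0,2)[OOX/XX./OX.]+1* (1,2)[OO./XXX/OX.]-1 (2,2)[OO./XX./OXX]-1
p2 O@[OOX/XX./OX.] terminal -1; root [OO./XX./OX.] d7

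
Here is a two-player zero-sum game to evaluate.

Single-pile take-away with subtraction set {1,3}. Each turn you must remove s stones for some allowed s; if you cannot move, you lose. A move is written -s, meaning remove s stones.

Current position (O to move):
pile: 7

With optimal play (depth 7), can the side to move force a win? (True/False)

O winning at [7]: True

ply 1, O at 7 | -1=+1→6*; -3=+1→4
ply 2, X at 6 | -1=-1→5*; -3=-1→3
ply 3, O at 5 | -1=+1→4*; -3=+1→2
ply 4, X at 4 | -1=-1→3*; -3=-1→1
ply 5, O at 3 | -1=+1→2*; -3=+1→0
ply 6, X at 2 | -1=-1→1*
ply 7, O at 1 | -1=+1→0*
ply 8: 0 is terminal -1 (X); from 7 depth 7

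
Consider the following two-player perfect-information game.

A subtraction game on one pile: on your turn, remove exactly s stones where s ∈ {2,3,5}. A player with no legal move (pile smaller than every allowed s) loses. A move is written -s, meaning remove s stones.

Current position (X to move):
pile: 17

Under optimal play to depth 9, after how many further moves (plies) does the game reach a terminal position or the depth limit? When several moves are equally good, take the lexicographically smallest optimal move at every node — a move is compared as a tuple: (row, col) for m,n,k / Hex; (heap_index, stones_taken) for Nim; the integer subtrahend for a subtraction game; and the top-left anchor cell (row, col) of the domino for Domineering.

PV length from [17]: 5 plies

[17] X move#1: -2:+1/15*, -3:+1/14, -5:-1/12
[15] O move#2: -2:-1/13*, -3:-1/12, -5:-1/10
[13] X move#3: -2:-1/11, -3:-1/10, -5:+1/8*
[8] O move#4: -2:-1/6*, -3:-1/5, -5:-1/3
[6] X move#5: -2:-1/4, -3:-1/3, -5:+1/1*
[1] end (terminal -1, O#6); searched 17 to 9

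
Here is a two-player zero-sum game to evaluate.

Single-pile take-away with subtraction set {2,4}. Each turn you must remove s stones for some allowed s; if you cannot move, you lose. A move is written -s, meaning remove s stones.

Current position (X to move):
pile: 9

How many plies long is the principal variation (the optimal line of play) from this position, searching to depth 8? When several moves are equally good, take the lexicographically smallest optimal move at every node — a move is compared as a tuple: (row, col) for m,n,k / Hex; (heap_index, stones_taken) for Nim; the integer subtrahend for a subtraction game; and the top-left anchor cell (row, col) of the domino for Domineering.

[9] X move#1: -2:+1/7*, -4:-1/5
[7] O move#2: -2:-1/5*, -4:-1/3
[5] X move#3: -2:-1/3, -4:+1/1*
[1] end (terminal -1, O#4); searched 9 to 8

PV length from [9]: 3 plies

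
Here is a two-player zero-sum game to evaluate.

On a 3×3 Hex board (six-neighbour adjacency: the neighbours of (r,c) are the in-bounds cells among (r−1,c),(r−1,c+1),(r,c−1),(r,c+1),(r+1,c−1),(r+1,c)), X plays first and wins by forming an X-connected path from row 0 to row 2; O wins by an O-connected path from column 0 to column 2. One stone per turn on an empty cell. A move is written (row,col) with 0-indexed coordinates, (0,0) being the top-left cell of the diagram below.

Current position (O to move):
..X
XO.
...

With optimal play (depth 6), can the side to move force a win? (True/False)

O winning at [..X/XO./...]: False

ply 1, O at ..X/XO./... | (0,0)=-1→O.X/XO./...*; (0,1)=-1→.OX/XO./...; (1,2)=-1→..X/XOO/...; (2,0)=-1→..X/XO./O..; (2,1)=-1→..X/XO./.O.; (2,2)=-1→..X/XO./..O
ply 2, X at O.X/XO./... | (0,1)=+1→OXX/XO./...*; (1,2)=+1→O.X/XOX/...; (2,0)=+1→O.X/XO./X..; (2,1)=-1→O.X/XO./.X.; (2,2)=-1→O.X/XO./..X
ply 3, O at OXX/XO./... | (1,2)=-1→OXX/XOO/...*; (2,0)=-1→OXX/XO./O..; (2,1)=-1→OXX/XO./.O.; (2,2)=-1→OXX/XO./..O
ply 4, X at OXX/XOO/... | (2,0)=+1→OXX/XOO/X..*; (2,1)=-1→OXX/XOO/.X.; (2,2)=-1→OXX/XOO/..X
ply 5: OXX/XOO/X.. is terminal -1 (O); from ..X/XO./... depth 6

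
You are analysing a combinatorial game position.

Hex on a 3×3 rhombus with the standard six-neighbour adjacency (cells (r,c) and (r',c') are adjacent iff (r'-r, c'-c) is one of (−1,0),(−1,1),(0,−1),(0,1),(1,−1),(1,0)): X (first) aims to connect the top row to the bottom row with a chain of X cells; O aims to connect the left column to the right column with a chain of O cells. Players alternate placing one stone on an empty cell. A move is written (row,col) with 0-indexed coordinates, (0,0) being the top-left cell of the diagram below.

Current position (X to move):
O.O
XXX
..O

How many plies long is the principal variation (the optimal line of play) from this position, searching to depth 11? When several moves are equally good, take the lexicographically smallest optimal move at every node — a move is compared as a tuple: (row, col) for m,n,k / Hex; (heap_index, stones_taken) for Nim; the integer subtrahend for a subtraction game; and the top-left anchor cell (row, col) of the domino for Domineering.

PV length from [O.O/XXX/..O]: 3 plies

[O.O/XXX/..O] X move#1: (0,1):+1/OXO/XXX/..O*, (2,0):-1/O.O/XXX/X.O, (2,1):-1/O.O/XXX/.XO
[OXO/XXX/..O] O move#2: (2,0):-1/OXO/XXX/O.O*, (2,1):-1/OXO/XXX/.OO
[OXO/XXX/O.O] X move#3: (2,1):+1/OXO/XXX/OXO*
[OXO/XXX/OXO] end (terminal -1, O#4); searched O.O/XXX/..O to 11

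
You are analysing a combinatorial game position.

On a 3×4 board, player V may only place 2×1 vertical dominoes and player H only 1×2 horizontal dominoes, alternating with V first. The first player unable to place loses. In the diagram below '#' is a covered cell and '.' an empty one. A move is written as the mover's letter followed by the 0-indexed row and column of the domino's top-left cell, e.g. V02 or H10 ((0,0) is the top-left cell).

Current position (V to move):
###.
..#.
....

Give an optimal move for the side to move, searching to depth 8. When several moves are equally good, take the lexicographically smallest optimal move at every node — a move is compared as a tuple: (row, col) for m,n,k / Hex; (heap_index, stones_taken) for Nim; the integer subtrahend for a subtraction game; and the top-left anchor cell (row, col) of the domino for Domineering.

V's best at [###./..#./....]: V10

[###./..#./....] V move#1: V03:-1/####/..##/...., V10:+1/###./#.#./#...*, V11:+1/###./.##./.#.., V13:-1/###./..##/...#
[###./#.#./#...] H move#2: H21:-1/###./#.#./###.*, H22:-1/###./#.#./#.##
[###./#.#./###.] V move#3: V03:+1/####/#.##/###.*, V13:+1/###./#.##/####
[####/#.##/###.] end (terminal -1, H#4); searched ###./..#./.... to 8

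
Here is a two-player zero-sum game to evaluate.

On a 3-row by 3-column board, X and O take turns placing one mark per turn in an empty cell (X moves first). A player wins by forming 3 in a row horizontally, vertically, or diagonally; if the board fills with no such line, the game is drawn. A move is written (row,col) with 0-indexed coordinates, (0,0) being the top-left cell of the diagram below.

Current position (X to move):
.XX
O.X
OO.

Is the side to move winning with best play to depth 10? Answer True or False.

[.XX/O.X/OO.] X move#1: (0,0):+1/XXX/O.X/OO.*, (1,1):-1/.XX/OXX/OO., (2,2):+1/.XX/O.X/OOX
[XXX/O.X/OO.] end (terminal -1, O#2); searched .XX/O.X/OO. to 10

X winning at [.XX/O.X/OO.]: True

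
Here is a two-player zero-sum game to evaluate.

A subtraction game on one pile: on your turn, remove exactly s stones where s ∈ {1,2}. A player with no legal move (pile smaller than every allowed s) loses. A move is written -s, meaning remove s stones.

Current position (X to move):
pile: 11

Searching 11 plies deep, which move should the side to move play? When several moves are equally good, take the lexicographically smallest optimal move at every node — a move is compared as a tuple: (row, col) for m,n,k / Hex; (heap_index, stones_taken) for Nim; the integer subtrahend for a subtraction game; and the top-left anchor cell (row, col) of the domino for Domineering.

p1 X@[11]: -1[10]-1 -2[9]+1*
p2 O@[9]: -1[8]-1* -2[7]-1
p3 X@[8]: -1[7]-1 -2[6]+1*
p4 O@[6]: -1[5]-1* -2[4]-1
p5 X@[5]: -1[4]-1 -2[3]+1*
p6 O@[3]: -1[2]-1* -2[1]-1
p7 X@[2]: -1[1]-1 -2[0]+1*
p8 O@[0] terminal -1; root [11] d11

X's best at [11]: -2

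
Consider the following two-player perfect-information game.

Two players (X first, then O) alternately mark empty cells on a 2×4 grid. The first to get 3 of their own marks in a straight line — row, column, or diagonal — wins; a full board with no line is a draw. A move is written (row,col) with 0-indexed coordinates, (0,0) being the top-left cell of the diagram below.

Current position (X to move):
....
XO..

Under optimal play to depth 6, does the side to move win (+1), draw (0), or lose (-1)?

value(..../XO.., X) = 0

p1 X@[..../XO..]: (0,0)[X.../XO..]+0* (0,1)[.X../XO..]+0 (0,2)[..X./XO..]+0 (0,3)[...X/XO..]+0 (1,2)[..../XOX.]+0 (1,3)[..../XO.X]+0
p2 O@[X.../XO..]: (0,1)[XO../XO..]+0* (0,2)[X.O./XO..]+0 (0,3)[X..O/XO..]+0 (1,2)[X.../XOO.]+0 (1,3)[X.../XO.O]+0
p3 X@[XO../XO..]: (0,2)[XOX./XO..]+0* (0,3)[XO.X/XO..]+0 (1,2)[XO../XOX.]+0 (1,3)[XO../XO.X]+0
p4 O@[XOX./XO..]: (0,3)[XOXO/XO..]+0* (1,2)[XOX./XOO.]+0 (1,3)[XOX./XO.O]+0
p5 X@[XOXO/XO..]: (1,2)[XOXO/XOX.]+0* (1,3)[XOXO/XO.X]+0
p6 O@[XOXO/XOX.]: (1,3)[XOXO/XOXO]+0*
p7 X@[XOXO/XOXO] terminal +0; root [..../XO..] d6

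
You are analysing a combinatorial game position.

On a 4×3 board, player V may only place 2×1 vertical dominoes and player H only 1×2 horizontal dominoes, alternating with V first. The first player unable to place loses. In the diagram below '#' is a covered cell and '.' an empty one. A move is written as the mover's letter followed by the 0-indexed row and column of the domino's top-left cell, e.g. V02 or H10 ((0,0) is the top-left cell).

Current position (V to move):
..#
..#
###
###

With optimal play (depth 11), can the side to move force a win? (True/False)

V winning at [..#/..#/###/###]: True

[..#/..#/###/###] V move#1: V00:+1/#.#/#.#/###/###*, V01:+1/.##/.##/###/###
[#.#/#.#/###/###] end (terminal -1, H#2); searched ..#/..#/###/### to 11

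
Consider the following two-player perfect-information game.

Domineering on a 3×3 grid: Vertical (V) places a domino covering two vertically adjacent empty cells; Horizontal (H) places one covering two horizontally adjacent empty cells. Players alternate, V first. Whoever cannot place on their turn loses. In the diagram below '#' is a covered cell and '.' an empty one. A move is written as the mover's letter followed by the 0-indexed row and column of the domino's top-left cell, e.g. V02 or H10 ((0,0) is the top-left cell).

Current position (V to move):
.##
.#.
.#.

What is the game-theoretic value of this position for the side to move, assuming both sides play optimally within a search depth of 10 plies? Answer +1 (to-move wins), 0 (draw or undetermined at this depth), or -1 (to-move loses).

value(.##/.#./.#., V) = +1

ply 1, V at .##/.#./.#. | V00=+1→###/##./.#.*; V10=+1→.##/##./##.; V12=+1→.##/.##/.##
ply 2: ###/##./.#. is terminal -1 (H); from .##/.#./.#. depth 10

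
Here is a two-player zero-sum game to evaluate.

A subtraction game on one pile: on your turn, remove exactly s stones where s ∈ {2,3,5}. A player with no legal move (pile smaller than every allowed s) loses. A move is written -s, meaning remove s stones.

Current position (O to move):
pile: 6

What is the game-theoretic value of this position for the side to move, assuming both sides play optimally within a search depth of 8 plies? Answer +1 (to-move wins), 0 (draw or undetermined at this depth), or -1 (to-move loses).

value(6, O) = +1

[6] O move#1: -2:-1/4, -3:-1/3, -5:+1/1*
[1] end (terminal -1, X#2); searched 6 to 8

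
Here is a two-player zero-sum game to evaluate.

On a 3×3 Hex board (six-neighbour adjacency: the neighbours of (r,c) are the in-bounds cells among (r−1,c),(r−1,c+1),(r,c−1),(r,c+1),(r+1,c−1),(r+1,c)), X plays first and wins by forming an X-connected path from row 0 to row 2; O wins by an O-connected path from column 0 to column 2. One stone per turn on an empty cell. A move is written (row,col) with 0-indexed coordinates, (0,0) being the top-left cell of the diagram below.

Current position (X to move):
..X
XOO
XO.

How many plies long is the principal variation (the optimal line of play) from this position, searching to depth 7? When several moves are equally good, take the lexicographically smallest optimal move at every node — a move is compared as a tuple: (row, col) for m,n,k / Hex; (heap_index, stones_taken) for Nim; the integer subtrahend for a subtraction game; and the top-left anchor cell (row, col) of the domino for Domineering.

PV length from [..X/XOO/XO.]: 1 ply

p1 X@[..X/XOO/XO.]: (0,0)[X.X/XOO/XO.]+1* (0,1)[.XX/XOO/XO.]+1 (2,2)[..X/XOO/XOX]+1
p2 O@[X.X/XOO/XO.] terminal -1; root [..X/XOO/XO.] d7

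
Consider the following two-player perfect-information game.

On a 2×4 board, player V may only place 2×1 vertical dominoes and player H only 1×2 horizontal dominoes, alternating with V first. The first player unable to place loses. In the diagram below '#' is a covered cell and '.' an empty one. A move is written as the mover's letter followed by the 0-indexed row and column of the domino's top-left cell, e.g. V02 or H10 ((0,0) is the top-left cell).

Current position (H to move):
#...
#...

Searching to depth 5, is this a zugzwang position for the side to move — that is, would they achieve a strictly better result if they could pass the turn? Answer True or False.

[#.../#...] H move#1: H01:+1/###./#...*, H02:+1/#.##/#..., H11:+1/#.../###., H12:+1/#.../#.##
[###./#...] V move#2: V03:-1/####/#..#*
[####/#..#] H move#3: H11:+1/####/####*
[####/####] end (terminal -1, V#4); searched #.../#... to 5
if H skipped the turn, V would face:
~ [#.../#...] V move#1: V01:-1/##../##.., V02:+1/#.#./#.#.*, V03:-1/#..#/#..#
~ [#.#./#.#.] end (terminal -1, H#2); searched #.../#... to 5
compare (H): move=+1 vs pass=-1

zugzwang(#.../#..., H) = False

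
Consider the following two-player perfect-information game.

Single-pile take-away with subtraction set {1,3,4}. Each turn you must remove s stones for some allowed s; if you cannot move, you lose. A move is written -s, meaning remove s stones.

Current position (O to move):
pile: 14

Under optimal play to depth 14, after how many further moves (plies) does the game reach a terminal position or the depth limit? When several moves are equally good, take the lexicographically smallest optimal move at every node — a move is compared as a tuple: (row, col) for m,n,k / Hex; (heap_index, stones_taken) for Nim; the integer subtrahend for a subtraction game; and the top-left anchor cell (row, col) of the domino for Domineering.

ply 1, O at 14 | -1=-1→13*; -3=-1→11; -4=-1→10
ply 2, X at 13 | -1=-1→12; -3=-1→10; -4=+1→9*
ply 3, O at 9 | -1=-1→8*; -3=-1→6; -4=-1→5
ply 4, X at 8 | -1=+1→7*; -3=-1→5; -4=-1→4
ply 5, O at 7 | -1=-1→6*; -3=-1→4; -4=-1→3
ply 6, X at 6 | -1=-1→5; -3=-1→3; -4=+1→2*
ply 7, O at 2 | -1=-1→1*
ply 8, X at 1 | -1=+1→0*
ply 9: 0 is terminal -1 (O); from 14 depth 14

PV length from [14]: 8 plies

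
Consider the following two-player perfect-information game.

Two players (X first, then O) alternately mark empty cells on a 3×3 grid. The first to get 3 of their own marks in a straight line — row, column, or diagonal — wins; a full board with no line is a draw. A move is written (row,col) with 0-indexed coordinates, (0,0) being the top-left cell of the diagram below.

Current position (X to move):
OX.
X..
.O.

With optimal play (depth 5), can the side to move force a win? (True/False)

X winning at [OX./X../.O.]: False

[OX./X../.O.] X move#1: (0,2):-1/OXX/X../.O., (1,1):+0/OX./XX./.O.*, (1,2):+0/OX./X.X/.O., (2,0):+0/OX./X../XO., (2,2):+0/OX./X../.OX
[OX./XX./.O.] O move#2: (0,2):-1/OXO/XX./.O., (1,2):+0/OX./XXO/.O.*, (2,0):-1/OX./XX./OO., (2,2):-1/OX./XX./.OO
[OX./XXO/.O.] X move#3: (0,2):+0/OXX/XXO/.O.*, (2,0):+0/OX./XXO/XO., (2,2):+0/OX./XXO/.OX
[OXX/XXO/.O.] O move#4: (2,0):+0/OXX/XXO/OO.*, (2,2):-1/OXX/XXO/.OO
[OXX/XXO/OO.] X move#5: (2,2):+0/OXX/XXO/OOX*
[OXX/XXO/OOX] end (terminal +0, O#6); searched OX./X../.O. to 5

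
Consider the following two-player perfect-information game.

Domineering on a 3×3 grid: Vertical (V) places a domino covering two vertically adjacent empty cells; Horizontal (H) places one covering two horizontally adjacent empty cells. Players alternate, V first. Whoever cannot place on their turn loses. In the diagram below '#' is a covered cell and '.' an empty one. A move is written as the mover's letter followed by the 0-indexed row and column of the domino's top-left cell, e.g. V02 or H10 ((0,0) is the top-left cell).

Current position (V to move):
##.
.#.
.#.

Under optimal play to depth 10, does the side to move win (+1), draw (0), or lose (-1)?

value(##./.#./.#., V) = +1

p1 V@[##./.#./.#.]: V02[###/.##/.#.]+1* V10[##./##./##.]+1 V12[##./.##/.##]+1
p2 H@[###/.##/.#.] terminal -1; root [##./.#./.#.] d10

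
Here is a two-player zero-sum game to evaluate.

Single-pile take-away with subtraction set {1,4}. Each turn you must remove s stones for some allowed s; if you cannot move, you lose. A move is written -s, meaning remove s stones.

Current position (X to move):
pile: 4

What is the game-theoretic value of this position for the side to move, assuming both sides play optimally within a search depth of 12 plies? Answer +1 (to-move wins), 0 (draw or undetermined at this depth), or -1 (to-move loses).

value(4, X) = +1

p1 X@[4]: -1[3]-1 -4[0]+1*
p2 O@[0] terminal -1; root [4] d12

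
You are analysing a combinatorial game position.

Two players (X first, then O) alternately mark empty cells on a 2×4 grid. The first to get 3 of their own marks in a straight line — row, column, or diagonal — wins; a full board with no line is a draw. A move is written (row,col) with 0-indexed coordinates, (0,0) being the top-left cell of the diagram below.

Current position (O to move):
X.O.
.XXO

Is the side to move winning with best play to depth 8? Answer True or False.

ply 1, O at X.O./.XXO | (0,1)=-1→XOO./.XXO; (0,3)=-1→X.OO/.XXO; (1,0)=+0→X.O./OXXO*
ply 2, X at X.O./OXXO | (0,1)=+0→XXO./OXXO*; (0,3)=+0→X.OX/OXXO
ply 3, O at XXO./OXXO | (0,3)=+0→XXOO/OXXO*
ply 4: XXOO/OXXO is terminal +0 (X); from X.O./.XXO depth 8

O winning at [X.O./.XXO]: False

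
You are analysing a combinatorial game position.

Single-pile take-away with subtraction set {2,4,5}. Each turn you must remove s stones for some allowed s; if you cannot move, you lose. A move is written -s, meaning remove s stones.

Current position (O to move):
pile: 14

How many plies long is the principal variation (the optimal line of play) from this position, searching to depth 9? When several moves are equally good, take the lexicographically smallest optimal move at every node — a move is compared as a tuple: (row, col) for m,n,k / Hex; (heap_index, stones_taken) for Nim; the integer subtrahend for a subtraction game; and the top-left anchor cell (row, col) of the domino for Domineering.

p1 O@[14]: -2[12]-1* -4[10]-1 -5[9]-1
p2 X@[12]: -2[10]-1 -4[8]+1* -5[7]+1
p3 O@[8]: -2[6]-1* -4[4]-1 -5[3]-1
p4 X@[6]: -2[4]-1 -4[2]-1 -5[1]+1*
p5 O@[1] terminal -1; root [14] d9

PV length from [14]: 4 plies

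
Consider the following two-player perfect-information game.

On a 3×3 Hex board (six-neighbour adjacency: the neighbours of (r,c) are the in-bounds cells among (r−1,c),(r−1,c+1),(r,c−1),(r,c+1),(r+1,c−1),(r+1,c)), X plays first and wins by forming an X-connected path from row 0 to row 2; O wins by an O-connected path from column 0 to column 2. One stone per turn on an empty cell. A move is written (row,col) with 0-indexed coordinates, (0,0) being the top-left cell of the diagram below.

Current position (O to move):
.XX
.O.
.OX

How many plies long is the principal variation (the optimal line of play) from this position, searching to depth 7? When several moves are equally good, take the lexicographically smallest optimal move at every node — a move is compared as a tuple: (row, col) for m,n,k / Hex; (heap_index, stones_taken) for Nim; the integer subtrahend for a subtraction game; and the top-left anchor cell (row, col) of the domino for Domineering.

p1 O@[.XX/.O./.OX]: (0,0)[OXX/.O./.OX]-1 (1,0)[.XX/OO./.OX]-1 (1,2)[.XX/.OO/.OX]+1* (2,0)[.XX/.O./OOX]-1
p2 X@[.XX/.OO/.OX]: (0,0)[XXX/.OO/.OX]-1* (1,0)[.XX/XOO/.OX]-1 (2,0)[.XX/.OO/XOX]-1
p3 O@[XXX/.OO/.OX]: (1,0)[XXX/OOO/.OX]+1* (2,0)[XXX/.OO/OOX]+1
p4 X@[XXX/OOO/.OX] terminal -1; root [.XX/.O./.OX] d7

PV length from [.XX/.O./.OX]: 3 plies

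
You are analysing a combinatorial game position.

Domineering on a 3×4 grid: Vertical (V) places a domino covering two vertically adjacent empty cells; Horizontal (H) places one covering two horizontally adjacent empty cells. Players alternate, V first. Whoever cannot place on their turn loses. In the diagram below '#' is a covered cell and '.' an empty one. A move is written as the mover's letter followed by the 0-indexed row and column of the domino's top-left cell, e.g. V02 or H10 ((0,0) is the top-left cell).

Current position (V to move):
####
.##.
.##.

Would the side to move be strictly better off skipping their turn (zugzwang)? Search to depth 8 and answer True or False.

ply 1, V at ####/.##./.##. | V10=+1→####/###./###.*; V13=+1→####/.###/.###
ply 2: ####/###./###. is terminal -1 (H); from ####/.##./.##. depth 8
suppose V passes — search the same position with H to move:
pass> ply 1: ####/.##./.##. is terminal -1 (H); from ####/.##./.##. depth 8
for V: play +1, pass +1

zugzwang(####/.##./.##., V) = False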